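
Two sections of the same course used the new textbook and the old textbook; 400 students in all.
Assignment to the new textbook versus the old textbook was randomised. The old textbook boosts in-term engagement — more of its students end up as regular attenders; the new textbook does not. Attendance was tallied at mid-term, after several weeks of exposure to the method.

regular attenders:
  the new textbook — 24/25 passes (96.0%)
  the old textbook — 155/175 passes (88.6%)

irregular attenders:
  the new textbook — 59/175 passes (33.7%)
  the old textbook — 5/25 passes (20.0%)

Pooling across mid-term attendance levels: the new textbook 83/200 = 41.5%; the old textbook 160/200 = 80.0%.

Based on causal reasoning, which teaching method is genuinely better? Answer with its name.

Within every mid-term attendance level the new textbook has the higher rate, yet pooled the old textbook does — Simpson's reversal.
Mid-term attendance is downstream of the teaching method. One should not condition on a consequence of treatment, so the overall rates are the right comparison.
Pooled: the new textbook 41.5% vs the old textbook 80.0%; the old textbook is higher overall.

the old textbook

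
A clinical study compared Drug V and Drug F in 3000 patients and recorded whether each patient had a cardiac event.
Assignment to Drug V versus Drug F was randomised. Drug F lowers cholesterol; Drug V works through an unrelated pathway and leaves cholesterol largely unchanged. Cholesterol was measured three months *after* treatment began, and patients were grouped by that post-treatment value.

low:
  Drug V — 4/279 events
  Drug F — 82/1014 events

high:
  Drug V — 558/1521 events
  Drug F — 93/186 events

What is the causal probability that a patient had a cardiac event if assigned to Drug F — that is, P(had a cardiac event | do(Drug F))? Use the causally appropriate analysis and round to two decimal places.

0.15

Within every cholesterol level Drug V has the lower rate, yet pooled Drug F does — Simpson's reversal.
Cholesterol is recorded after the drug and is itself shifted by it — it sits on the causal path from drug to outcome. Conditioning on a mediator would strip out part of the effect we want; the pooled comparison gives the total causal effect.
So P(outcome | do(Drug F)) is just the pooled rate for Drug F: 175/1200 = 0.146.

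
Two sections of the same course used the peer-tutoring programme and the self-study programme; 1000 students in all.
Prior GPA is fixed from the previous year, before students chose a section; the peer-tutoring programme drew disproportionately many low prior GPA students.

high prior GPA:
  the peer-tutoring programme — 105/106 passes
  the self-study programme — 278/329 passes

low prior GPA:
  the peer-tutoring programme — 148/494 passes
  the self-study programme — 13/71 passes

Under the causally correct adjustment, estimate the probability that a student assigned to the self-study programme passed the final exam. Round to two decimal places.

0.47

Since prior GPA band is a pre-existing factor (not a product of the teaching method) and it affects the outcome on its own, it is a confounder. The stratified rates, not the pooled rate, identify the causal effect.
Standardising the self-study programme to the population prior GPA band mix: 0.435·278/329 + 0.565·13/71 = 0.471.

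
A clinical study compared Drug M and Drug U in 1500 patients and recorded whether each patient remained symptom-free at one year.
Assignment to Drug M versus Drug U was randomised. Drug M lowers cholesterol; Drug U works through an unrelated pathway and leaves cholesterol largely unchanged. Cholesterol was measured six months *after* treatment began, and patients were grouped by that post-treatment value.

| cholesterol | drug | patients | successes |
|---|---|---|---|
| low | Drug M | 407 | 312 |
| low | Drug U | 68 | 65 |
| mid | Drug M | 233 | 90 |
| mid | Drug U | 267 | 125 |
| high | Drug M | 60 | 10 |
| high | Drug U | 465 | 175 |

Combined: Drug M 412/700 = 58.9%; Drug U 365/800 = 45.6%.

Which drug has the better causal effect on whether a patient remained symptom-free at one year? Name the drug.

Within every cholesterol level Drug U has the higher rate, yet pooled Drug M does — Simpson's reversal.
Cholesterol here is a post-treatment variable shaped by the drug; conditioning on it would introduce bias rather than remove it. The overall comparison is the causal one.
Pooled: Drug M 58.9% vs Drug U 45.6%; Drug M is higher overall.

Drug M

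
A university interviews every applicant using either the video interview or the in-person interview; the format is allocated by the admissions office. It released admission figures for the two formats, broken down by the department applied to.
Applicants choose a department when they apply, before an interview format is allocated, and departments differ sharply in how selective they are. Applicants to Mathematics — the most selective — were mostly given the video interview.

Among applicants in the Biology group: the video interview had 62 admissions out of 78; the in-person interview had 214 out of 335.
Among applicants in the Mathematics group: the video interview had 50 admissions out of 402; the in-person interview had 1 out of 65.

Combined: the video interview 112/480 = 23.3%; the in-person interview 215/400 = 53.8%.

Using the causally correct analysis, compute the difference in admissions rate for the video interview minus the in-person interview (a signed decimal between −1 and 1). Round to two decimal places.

+0.13

Within every department level the video interview has the higher rate, yet pooled the in-person interview does — Simpson's reversal.
Since department is a pre-existing factor (not a product of the interview format) and it affects the outcome on its own, it is a confounder. The stratified rates, not the pooled rate, identify the causal effect.
Adjusting over the population distribution of department: 0.469·(0.795−0.639) + 0.531·(0.124−0.015) = +0.131.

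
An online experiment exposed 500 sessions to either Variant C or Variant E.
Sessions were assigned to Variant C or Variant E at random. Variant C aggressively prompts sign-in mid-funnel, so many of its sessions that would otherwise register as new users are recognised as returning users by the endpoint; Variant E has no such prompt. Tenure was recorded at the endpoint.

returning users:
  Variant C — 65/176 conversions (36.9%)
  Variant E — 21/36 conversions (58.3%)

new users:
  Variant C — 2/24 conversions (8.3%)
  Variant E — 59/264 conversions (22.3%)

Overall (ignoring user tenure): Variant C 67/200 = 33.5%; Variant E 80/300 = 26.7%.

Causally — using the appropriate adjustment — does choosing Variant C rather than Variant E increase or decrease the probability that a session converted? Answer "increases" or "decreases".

The stratified and pooled comparisons disagree (Variant E wins within each user tenure; Variant C wins overall), so the answer turns on the causal role of user tenure.
User tenure is recorded after the variant and is itself shifted by it — it sits on the causal path from variant to outcome. Conditioning on a mediator would strip out part of the effect we want; the pooled comparison gives the total causal effect.
Pooled: Variant C 33.5% vs Variant E 26.7%; Variant C is higher overall.

increases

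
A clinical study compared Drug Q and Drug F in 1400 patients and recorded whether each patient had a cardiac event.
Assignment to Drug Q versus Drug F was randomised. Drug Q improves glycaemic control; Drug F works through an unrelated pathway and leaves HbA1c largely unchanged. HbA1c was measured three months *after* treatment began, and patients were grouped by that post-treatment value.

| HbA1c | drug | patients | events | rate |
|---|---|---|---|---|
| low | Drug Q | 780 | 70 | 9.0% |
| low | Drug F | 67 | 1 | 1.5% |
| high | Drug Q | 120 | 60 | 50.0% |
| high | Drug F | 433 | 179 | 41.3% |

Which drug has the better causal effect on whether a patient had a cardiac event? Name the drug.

Within every HbA1c level Drug F has the lower rate, yet pooled Drug Q does — Simpson's reversal.
The distribution of HbA1c is itself part of what the drug does — it is an intermediate outcome. Holding it fixed would remove that part of the effect; the total effect is the pooled difference.
Pooled: Drug Q 14.4% vs Drug F 36.0%; Drug Q is lower overall.

Drug Q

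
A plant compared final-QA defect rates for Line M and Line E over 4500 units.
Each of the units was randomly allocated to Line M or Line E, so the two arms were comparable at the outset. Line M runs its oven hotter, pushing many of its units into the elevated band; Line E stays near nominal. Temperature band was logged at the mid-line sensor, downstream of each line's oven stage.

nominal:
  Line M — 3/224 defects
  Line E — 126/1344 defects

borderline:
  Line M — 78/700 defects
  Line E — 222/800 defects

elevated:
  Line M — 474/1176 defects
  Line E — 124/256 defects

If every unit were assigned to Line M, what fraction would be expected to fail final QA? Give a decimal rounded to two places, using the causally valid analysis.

The stratified and pooled comparisons disagree (Line M wins within each in-process temperature band; Line E wins overall), so the answer turns on the causal role of in-process temperature band.
In-process temperature band is downstream of the line. One should not condition on a consequence of treatment, so the overall rates are the right comparison.
So P(outcome | do(Line M)) is just the pooled rate for Line M: 555/2100 = 0.264.

0.26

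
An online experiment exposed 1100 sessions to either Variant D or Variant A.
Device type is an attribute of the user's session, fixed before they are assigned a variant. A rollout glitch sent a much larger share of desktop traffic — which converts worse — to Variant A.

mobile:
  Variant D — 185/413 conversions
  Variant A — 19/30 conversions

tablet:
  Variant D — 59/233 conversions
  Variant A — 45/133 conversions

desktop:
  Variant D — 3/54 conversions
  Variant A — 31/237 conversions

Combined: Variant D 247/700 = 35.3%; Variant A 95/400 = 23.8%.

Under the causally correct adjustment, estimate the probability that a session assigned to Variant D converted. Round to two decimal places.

The device type-specific comparison favours Variant A throughout, but the pooled figures favour Variant D. The question is whether to condition on device type.
Device type is set before the variant has any effect — it is not caused by the variant — and it independently drives the outcome. That makes it a confounder, so the causal comparison is within device type levels.
Standardising Variant D to the population device type mix: 0.403·185/413 + 0.333·59/233 + 0.265·3/54 = 0.279.

0.28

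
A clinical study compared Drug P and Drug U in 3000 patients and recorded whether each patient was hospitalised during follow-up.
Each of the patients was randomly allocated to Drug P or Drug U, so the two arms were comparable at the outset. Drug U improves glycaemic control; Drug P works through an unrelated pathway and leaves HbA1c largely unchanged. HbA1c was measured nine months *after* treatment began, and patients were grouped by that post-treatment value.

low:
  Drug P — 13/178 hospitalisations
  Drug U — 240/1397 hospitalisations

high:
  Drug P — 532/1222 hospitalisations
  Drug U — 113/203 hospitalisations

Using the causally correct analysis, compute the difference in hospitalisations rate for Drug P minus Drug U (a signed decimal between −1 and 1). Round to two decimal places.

The stratified and pooled comparisons disagree (Drug P wins within each HbA1c; Drug U wins overall), so the answer turns on the causal role of HbA1c.
HbA1c here is a post-treatment variable shaped by the drug; conditioning on it would introduce bias rather than remove it. The overall comparison is the causal one.
The causal difference is the pooled difference: 0.389 − 0.221 = +0.169.

+0.17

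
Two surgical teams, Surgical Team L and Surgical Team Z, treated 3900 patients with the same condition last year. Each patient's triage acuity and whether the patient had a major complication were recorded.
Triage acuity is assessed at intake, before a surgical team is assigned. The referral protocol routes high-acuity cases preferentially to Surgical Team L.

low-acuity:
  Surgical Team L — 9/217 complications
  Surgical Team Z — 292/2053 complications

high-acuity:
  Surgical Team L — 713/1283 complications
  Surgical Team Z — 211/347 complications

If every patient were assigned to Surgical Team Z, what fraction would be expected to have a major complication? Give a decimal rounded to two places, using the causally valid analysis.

0.34

Surgical Team L is lower inside every triage acuity stratum but Surgical Team Z is lower in aggregate. Whether to stratify depends on how triage acuity relates to the surgical team.
Since triage acuity is a pre-existing factor (not a product of the surgical team) and it affects the outcome on its own, it is a confounder. The stratified rates, not the pooled rate, identify the causal effect.
Standardising Surgical Team Z to the population triage acuity mix: 0.582·292/2053 + 0.418·211/347 = 0.337.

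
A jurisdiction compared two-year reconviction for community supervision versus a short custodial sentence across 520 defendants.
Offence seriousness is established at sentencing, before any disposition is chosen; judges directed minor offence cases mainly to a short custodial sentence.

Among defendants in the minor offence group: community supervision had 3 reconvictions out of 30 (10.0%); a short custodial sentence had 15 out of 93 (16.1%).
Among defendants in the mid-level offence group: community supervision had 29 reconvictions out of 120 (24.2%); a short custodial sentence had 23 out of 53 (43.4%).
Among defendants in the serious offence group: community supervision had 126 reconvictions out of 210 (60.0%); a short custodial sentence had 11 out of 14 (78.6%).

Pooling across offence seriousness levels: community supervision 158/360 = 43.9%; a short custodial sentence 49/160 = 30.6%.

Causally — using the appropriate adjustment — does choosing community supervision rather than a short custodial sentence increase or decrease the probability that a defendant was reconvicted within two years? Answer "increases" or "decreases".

decreases

Since offence seriousness is a pre-existing factor (not a product of the disposition) and it affects the outcome on its own, it is a confounder. The stratified rates, not the pooled rate, identify the causal effect.
Within each level — minor offence: 10.0% vs 16.1%; mid-level offence: 24.2% vs 43.4%; serious offence: 60.0% vs 78.6% — community supervision is lower every time.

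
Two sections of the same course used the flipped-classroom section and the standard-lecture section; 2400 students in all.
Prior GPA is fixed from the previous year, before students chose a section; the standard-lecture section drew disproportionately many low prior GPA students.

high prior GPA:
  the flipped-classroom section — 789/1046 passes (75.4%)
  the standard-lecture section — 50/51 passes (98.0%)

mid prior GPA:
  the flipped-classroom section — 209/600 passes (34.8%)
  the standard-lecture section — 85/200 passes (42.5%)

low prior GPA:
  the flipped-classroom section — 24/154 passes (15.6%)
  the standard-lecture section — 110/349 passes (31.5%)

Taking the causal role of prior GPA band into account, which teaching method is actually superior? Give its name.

the standard-lecture section

The prior GPA band-specific comparison favours the standard-lecture section throughout, but the pooled figures favour the flipped-classroom section. The question is whether to condition on prior GPA band.
Prior GPA band differs across teaching methods for reasons unrelated to any effect of the teaching method itself, and it separately predicts the outcome — a classic confounder. We must compare within prior GPA band levels.
Within each level — high prior GPA: 75.4% vs 98.0%; mid prior GPA: 34.8% vs 42.5%; low prior GPA: 15.6% vs 31.5% — the standard-lecture section is higher every time.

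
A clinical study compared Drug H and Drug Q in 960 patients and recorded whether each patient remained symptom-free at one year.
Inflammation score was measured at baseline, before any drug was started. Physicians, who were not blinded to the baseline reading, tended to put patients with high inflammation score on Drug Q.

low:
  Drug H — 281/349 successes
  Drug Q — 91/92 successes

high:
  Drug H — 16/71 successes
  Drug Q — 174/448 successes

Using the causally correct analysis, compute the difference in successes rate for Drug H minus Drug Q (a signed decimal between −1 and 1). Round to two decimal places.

-0.17

Inflammation score satisfies the back-door criterion: it is not a descendant of the drug, and it blocks the spurious path from drug to outcome. Adjusting for it (i.e., using the within-inflammation score rates) gives the causal effect.
Adjusting over the population distribution of inflammation score: 0.459·(0.805−0.989) + 0.541·(0.225−0.388) = -0.173.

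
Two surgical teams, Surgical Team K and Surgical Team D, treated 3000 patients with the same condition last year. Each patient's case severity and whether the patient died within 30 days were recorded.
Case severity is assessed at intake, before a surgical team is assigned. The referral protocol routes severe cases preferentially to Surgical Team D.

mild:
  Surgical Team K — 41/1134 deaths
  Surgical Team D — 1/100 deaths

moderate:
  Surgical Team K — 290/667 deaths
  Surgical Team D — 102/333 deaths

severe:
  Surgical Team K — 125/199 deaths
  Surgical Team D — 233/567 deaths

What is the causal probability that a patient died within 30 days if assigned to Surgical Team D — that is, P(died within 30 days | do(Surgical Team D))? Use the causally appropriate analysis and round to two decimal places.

0.21

The stratified and pooled comparisons disagree (Surgical Team D wins within each case severity; Surgical Team K wins overall), so the answer turns on the causal role of case severity.
Case severity is set before the surgical team has any effect — it is not caused by the surgical team — and it independently drives the outcome. That makes it a confounder, so the causal comparison is within case severity levels.
Standardising Surgical Team D to the population case severity mix: 0.411·1/100 + 0.333·102/333 + 0.255·233/567 = 0.211.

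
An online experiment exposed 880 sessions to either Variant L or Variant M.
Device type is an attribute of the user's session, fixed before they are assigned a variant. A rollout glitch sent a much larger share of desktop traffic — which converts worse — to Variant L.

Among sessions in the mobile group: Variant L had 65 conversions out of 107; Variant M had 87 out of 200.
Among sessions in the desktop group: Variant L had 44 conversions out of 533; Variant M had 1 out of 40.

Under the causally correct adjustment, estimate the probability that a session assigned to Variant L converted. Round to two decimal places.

Here device type is a common cause — it drives both which variant a case falls under and the outcome. The crude comparison mixes populations; the stratum-specific rates are the causally relevant ones.
Standardising Variant L to the population device type mix: 0.349·65/107 + 0.651·44/533 = 0.266.

0.27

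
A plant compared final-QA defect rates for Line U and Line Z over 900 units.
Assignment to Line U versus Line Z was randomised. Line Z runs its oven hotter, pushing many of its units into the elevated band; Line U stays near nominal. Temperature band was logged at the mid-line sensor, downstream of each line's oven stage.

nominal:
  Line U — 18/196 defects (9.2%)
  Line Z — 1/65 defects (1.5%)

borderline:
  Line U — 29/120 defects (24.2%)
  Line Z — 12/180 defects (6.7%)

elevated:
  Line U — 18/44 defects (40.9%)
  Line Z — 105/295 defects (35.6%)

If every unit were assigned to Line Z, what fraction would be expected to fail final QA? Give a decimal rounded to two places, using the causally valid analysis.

0.22

Within every in-process temperature band level Line Z has the lower rate, yet pooled Line U does — Simpson's reversal.
Stratifying would compare lines among units the lines themselves sorted into in-process temperature band groups — a form of selection on an intermediate. The unconditioned pooled rates give the total causal effect.
So P(outcome | do(Line Z)) is just the pooled rate for Line Z: 118/540 = 0.219.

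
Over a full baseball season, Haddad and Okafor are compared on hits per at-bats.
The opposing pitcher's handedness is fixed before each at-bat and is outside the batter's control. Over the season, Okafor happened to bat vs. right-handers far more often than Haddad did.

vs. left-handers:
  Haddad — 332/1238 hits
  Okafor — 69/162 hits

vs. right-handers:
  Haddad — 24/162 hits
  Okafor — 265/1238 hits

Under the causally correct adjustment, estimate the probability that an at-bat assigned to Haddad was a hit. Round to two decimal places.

0.21

Pitcher handedness differs across players for reasons unrelated to any effect of the player itself, and it separately predicts the outcome — a classic confounder. We must compare within pitcher handedness levels.
Standardising Haddad to the population pitcher handedness mix: 0.500·332/1238 + 0.500·24/162 = 0.208.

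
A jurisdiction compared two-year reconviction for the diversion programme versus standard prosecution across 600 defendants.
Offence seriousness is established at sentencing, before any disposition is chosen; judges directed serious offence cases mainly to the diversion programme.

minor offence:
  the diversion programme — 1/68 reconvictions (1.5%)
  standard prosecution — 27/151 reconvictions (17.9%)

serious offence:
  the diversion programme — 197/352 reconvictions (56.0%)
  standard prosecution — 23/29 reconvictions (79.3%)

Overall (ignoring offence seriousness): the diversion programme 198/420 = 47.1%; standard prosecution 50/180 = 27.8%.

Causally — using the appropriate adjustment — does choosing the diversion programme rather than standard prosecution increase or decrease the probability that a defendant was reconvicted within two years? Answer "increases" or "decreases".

Nothing the disposition does changes offence seriousness; the imbalance is an allocation artefact. With offence seriousness also predicting the outcome, the pooled figure is confounded, and the within-stratum comparison is the causal one.
Within each level — minor offence: 1.5% vs 17.9%; serious offence: 56.0% vs 79.3% — the diversion programme is lower every time.

decreases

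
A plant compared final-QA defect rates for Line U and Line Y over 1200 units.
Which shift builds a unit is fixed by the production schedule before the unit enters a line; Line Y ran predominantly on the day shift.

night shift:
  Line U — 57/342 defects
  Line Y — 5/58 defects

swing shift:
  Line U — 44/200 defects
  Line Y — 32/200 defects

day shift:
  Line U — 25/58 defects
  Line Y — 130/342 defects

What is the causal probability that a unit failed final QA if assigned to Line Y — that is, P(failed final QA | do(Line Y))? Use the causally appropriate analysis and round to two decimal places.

0.21

The stratified and pooled comparisons disagree (Line Y wins within each shift; Line U wins overall), so the answer turns on the causal role of shift.
Since shift is a pre-existing factor (not a product of the line) and it affects the outcome on its own, it is a confounder. The stratified rates, not the pooled rate, identify the causal effect.
Standardising Line Y to the population shift mix: 0.333·5/58 + 0.333·32/200 + 0.333·130/342 = 0.209.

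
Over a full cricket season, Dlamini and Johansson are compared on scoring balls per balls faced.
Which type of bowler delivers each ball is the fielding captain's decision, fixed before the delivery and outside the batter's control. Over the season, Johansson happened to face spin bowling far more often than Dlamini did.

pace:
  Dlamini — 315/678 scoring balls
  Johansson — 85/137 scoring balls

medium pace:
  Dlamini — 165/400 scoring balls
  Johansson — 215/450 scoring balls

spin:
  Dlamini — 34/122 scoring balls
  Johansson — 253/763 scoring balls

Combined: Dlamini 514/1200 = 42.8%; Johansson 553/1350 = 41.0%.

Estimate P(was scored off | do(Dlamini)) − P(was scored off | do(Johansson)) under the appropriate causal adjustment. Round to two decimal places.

Johansson is higher inside every bowling type stratum but Dlamini is higher in aggregate. Whether to stratify depends on how bowling type relates to the player.
Bowling type satisfies the back-door criterion: it is not a descendant of the player, and it blocks the spurious path from player to outcome. Adjusting for it (i.e., using the within-bowling type rates) gives the causal effect.
Adjusting over the population distribution of bowling type: 0.320·(0.465−0.620) + 0.333·(0.412−0.478) + 0.347·(0.279−0.332) = -0.090.

-0.09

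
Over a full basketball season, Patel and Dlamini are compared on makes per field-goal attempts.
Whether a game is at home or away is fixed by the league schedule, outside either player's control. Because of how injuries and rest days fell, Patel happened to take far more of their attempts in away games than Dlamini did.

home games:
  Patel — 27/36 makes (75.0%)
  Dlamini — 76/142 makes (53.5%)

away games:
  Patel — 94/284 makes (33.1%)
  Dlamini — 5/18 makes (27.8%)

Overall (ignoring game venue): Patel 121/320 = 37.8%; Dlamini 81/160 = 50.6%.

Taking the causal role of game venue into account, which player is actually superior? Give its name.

Game venue differs across players for reasons unrelated to any effect of the player itself, and it separately predicts the outcome — a classic confounder. We must compare within game venue levels.
Within each level — home games: 75.0% vs 53.5%; away games: 33.1% vs 27.8% — Patel is higher every time.

Patel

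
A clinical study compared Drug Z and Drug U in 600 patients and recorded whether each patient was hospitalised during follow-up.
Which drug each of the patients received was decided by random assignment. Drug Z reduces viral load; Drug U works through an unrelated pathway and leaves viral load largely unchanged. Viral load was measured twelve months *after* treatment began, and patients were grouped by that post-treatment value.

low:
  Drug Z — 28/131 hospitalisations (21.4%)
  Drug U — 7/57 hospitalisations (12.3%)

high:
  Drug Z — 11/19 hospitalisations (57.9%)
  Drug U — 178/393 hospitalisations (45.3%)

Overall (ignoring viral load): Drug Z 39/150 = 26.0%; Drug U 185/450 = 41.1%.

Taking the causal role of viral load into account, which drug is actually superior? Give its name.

Drug Z

Drug U is lower inside every viral load stratum but Drug Z is lower in aggregate. Whether to stratify depends on how viral load relates to the drug.
Viral load lies on the pathway drug → viral load → outcome, so adjusting for it blocks the indirect effect. For the total causal effect of drug, use the unadjusted pooled rates.
Pooled: Drug Z 26.0% vs Drug U 41.1%; Drug Z is lower overall.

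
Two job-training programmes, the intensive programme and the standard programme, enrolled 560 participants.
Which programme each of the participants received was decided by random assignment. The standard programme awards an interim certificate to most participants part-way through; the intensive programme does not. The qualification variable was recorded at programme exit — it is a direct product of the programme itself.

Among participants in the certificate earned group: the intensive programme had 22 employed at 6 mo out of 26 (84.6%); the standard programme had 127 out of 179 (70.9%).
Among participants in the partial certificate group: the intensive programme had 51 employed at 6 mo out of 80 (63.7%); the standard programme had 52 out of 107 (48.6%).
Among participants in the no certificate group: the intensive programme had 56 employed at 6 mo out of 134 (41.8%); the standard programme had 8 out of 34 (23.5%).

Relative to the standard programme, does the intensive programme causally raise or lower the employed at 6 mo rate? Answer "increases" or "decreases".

Qualification attained during the programme is recorded after the programme and is itself shifted by it — it sits on the causal path from programme to outcome. Conditioning on a mediator would strip out part of the effect we want; the pooled comparison gives the total causal effect.
Pooled: the intensive programme 53.8% vs the standard programme 58.4%; the standard programme is higher overall.

decreases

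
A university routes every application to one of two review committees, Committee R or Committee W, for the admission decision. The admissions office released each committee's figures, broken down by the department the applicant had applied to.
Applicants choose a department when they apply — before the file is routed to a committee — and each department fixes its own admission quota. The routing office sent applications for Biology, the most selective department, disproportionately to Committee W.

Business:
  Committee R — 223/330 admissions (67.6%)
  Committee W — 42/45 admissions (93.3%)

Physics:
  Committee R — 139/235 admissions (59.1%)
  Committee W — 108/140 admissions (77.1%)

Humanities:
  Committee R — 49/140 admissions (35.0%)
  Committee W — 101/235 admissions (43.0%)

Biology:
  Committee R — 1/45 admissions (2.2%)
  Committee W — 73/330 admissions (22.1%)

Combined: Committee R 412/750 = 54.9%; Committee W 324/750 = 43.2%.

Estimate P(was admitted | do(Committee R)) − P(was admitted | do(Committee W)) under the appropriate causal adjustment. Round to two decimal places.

-0.18

The stratified and pooled comparisons disagree (Committee W wins within each department; Committee R wins overall), so the answer turns on the causal role of department.
Department is set before the review committee has any effect — it is not caused by the review committee — and it independently drives the outcome. That makes it a confounder, so the causal comparison is within department levels.
Adjusting over the population distribution of department: 0.250·(0.676−0.933) + 0.250·(0.591−0.771) + 0.250·(0.350−0.430) + 0.250·(0.022−0.221) = -0.179.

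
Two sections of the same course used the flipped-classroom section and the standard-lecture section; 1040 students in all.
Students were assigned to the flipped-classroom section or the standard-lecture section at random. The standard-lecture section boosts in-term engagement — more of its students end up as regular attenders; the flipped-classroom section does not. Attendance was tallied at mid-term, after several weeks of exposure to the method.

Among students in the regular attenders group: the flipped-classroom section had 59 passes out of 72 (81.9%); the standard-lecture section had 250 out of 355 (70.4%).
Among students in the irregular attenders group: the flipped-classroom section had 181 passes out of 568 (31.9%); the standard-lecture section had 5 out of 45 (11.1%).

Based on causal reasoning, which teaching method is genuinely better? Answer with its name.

the standard-lecture section

the flipped-classroom section is higher inside every mid-term attendance stratum but the standard-lecture section is higher in aggregate. Whether to stratify depends on how mid-term attendance relates to the teaching method.
Mid-term attendance is downstream of the teaching method. One should not condition on a consequence of treatment, so the overall rates are the right comparison.
Pooled: the flipped-classroom section 37.5% vs the standard-lecture section 63.7%; the standard-lecture section is higher overall.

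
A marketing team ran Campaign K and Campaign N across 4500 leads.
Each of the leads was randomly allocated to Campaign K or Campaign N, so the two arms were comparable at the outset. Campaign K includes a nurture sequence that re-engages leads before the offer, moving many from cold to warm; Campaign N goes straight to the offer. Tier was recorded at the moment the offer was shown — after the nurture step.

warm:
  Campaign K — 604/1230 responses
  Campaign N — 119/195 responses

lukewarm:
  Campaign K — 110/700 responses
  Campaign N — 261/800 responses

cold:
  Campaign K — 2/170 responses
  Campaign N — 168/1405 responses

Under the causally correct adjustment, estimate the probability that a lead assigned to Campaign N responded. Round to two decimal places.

The engagement tier-specific comparison favours Campaign N throughout, but the pooled figures favour Campaign K. The question is whether to condition on engagement tier.
Stratifying would compare campaigns among leads the campaigns themselves sorted into engagement tier groups — a form of selection on an intermediate. The unconditioned pooled rates give the total causal effect.
So P(outcome | do(Campaign N)) is just the pooled rate for Campaign N: 548/2400 = 0.228.

0.23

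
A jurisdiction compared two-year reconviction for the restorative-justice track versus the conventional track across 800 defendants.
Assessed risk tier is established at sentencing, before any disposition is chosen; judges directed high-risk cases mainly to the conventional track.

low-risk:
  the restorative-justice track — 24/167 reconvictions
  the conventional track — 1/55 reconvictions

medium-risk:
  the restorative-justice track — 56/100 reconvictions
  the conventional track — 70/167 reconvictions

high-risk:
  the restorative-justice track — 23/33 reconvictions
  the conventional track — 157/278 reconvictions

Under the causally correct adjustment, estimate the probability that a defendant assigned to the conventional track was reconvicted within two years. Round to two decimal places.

Within every assessed risk tier level the conventional track has the lower rate, yet pooled the restorative-justice track does — Simpson's reversal.
Since assessed risk tier is a pre-existing factor (not a product of the disposition) and it affects the outcome on its own, it is a confounder. The stratified rates, not the pooled rate, identify the causal effect.
Standardising the conventional track to the population assessed risk tier mix: 0.278·1/55 + 0.334·70/167 + 0.389·157/278 = 0.364.

0.36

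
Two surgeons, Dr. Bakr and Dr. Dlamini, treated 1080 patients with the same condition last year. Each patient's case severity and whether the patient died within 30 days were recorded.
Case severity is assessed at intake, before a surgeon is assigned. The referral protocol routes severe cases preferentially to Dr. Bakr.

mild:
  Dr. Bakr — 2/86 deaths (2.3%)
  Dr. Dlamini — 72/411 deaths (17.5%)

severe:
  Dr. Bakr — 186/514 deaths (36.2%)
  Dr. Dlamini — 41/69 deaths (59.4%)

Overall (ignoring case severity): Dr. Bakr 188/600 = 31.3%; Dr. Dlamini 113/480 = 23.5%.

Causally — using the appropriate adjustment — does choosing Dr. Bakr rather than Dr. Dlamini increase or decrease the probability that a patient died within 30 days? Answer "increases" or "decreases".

decreases

Dr. Bakr is lower inside every case severity stratum but Dr. Dlamini is lower in aggregate. Whether to stratify depends on how case severity relates to the surgeon.
Case severity is set before the surgeon has any effect — it is not caused by the surgeon — and it independently drives the outcome. That makes it a confounder, so the causal comparison is within case severity levels.
Within each level — mild: 2.3% vs 17.5%; severe: 36.2% vs 59.4% — Dr. Bakr is lower every time.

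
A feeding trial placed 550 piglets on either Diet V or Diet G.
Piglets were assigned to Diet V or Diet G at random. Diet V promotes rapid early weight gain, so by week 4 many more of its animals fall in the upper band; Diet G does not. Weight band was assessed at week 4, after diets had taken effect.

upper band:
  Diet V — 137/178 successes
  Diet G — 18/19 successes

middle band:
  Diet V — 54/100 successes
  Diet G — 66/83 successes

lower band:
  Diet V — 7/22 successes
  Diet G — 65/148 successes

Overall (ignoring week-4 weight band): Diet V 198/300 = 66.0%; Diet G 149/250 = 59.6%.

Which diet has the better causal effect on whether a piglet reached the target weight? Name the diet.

Diet V

Week-4 weight band is downstream of the diet. One should not condition on a consequence of treatment, so the overall rates are the right comparison.
Pooled: Diet V 66.0% vs Diet G 59.6%; Diet V is higher overall.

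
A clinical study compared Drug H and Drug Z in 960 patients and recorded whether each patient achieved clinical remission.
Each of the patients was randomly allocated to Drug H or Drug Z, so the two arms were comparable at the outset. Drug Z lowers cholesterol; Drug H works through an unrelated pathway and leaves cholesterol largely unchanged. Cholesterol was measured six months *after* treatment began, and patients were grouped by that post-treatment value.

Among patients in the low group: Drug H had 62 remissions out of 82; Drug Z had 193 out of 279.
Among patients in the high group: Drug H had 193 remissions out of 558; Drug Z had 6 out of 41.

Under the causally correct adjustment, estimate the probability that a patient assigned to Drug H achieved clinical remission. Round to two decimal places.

Within every cholesterol level Drug H has the higher rate, yet pooled Drug Z does — Simpson's reversal.
Cholesterol is downstream of the drug. One should not condition on a consequence of treatment, so the overall rates are the right comparison.
So P(outcome | do(Drug H)) is just the pooled rate for Drug H: 255/640 = 0.398.

0.40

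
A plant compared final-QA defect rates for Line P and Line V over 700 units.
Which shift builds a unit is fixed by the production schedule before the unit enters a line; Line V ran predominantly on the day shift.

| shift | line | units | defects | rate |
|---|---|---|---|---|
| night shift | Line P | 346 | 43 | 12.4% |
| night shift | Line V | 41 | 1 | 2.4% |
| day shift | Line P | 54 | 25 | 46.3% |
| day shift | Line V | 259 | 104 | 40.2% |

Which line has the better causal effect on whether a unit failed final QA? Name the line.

Since shift is a pre-existing factor (not a product of the line) and it affects the outcome on its own, it is a confounder. The stratified rates, not the pooled rate, identify the causal effect.
Within each level — night shift: 12.4% vs 2.4%; day shift: 46.3% vs 40.2% — Line V is lower every time.

Line V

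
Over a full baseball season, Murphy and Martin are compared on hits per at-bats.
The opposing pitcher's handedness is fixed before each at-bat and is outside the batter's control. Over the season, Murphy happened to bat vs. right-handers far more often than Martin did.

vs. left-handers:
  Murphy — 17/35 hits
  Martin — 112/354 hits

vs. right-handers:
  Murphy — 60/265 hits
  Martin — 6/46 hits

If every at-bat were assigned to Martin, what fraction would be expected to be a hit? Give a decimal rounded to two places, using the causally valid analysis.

Nothing the player does changes pitcher handedness; the imbalance is an allocation artefact. With pitcher handedness also predicting the outcome, the pooled figure is confounded, and the within-stratum comparison is the causal one.
Standardising Martin to the population pitcher handedness mix: 0.556·112/354 + 0.444·6/46 = 0.234.

0.23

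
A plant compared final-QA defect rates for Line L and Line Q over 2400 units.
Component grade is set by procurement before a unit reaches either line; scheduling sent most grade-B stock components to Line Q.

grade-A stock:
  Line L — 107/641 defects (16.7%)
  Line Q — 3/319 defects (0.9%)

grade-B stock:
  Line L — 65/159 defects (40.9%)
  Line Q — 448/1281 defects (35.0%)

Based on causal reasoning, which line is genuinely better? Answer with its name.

Within every component grade level Line Q has the lower rate, yet pooled Line L does — Simpson's reversal.
Component grade satisfies the back-door criterion: it is not a descendant of the line, and it blocks the spurious path from line to outcome. Adjusting for it (i.e., using the within-component grade rates) gives the causal effect.
Within each level — grade-A stock: 16.7% vs 0.9%; grade-B stock: 40.9% vs 35.0% — Line Q is lower every time.

Line Q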